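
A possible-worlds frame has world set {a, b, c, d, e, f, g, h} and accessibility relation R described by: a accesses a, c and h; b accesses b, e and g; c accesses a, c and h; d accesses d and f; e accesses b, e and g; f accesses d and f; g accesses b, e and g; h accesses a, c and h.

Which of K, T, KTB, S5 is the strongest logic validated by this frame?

S5

Reflexive (axiom T): yes — every world is R-related to itself.
Symmetric (axiom B): yes — every pair in R has its reverse in R.
Euclidean (axiom 5): yes — any two successors of a common world are R-related.
So F validates K, T, KTB, S5. The strongest is S5.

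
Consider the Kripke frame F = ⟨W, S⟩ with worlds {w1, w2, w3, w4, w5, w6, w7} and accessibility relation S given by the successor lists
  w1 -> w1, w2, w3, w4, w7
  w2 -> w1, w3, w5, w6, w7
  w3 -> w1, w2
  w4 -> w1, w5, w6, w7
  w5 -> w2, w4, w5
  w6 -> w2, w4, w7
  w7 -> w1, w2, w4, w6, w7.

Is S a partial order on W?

Reflexive: no — w2 is not related to itself.
Transitive: no — w1 S w2 and w2 S w5, but not w1 S w5.
Antisymmetric: no — w1 S w2 and w2 S w1 with w1 ≠ w2.
So S is not a partial order.

No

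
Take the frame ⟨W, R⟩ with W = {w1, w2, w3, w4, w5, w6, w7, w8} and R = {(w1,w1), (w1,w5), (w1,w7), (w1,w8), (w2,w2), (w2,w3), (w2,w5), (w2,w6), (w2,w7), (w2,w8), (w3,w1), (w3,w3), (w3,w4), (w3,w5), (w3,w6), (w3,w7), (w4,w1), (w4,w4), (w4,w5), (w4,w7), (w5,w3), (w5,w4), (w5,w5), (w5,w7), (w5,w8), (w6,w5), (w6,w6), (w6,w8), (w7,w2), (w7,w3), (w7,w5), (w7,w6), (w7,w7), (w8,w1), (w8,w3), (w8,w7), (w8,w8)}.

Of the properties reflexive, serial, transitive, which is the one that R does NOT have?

transitive

Reflexive: yes — every world is R-related to itself.
Serial: yes — every world has a successor (e.g. w1 R w1).
Transitive: no — w1 R w5 and w5 R w3, but not w1 R w3.
Only transitive fails.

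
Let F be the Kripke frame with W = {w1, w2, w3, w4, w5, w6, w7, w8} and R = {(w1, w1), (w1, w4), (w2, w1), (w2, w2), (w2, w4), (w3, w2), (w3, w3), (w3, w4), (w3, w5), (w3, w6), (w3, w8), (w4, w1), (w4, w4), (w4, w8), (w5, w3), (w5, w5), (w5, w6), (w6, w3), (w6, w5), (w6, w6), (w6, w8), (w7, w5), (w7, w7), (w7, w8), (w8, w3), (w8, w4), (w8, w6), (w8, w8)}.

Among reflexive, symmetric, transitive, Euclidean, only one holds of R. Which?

reflexive

Reflexive: yes — every world is R-related to itself.
Symmetric: no — w2 R w1 but not w1 R w2.
Transitive: no — w1 R w4 and w4 R w8, but not w1 R w8.
Euclidean: no — w3 R w2 and w3 R w5, but not w2 R w5.
Only reflexive holds.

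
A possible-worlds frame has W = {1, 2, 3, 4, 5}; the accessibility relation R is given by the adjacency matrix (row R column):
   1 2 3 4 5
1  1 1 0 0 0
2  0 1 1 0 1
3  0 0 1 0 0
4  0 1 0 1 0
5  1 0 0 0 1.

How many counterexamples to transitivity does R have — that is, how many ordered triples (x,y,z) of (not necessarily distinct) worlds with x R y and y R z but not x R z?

Enumerating: (1,2,3), (1,2,5), (2,5,1), (4,2,3), (4,2,5), (5,1,2).

6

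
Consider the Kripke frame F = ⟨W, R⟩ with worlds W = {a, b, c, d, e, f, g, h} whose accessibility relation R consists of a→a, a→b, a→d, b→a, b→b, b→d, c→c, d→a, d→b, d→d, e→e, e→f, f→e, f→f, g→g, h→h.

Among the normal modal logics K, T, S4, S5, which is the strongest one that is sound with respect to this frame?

Reflexive (axiom T): yes — every world is R-related to itself.
Transitive (axiom 4): yes — every two-step R-path is closed by a direct edge.
Euclidean (axiom 5): yes — any two successors of a common world are R-related.
So F validates K, T, S4, S5. The strongest is S5.

S5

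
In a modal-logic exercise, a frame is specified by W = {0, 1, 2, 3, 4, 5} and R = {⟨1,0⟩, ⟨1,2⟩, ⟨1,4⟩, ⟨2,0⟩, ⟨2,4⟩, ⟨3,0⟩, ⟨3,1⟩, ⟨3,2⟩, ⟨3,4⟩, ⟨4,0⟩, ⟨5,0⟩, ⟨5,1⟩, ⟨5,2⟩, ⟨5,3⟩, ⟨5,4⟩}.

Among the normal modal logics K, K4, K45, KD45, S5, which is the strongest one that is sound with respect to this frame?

Transitive (axiom 4): yes — every two-step R-path is closed by a direct edge.
Euclidean (axiom 5): no — 1 R 0 and 1 R 2, but not 0 R 2.
Serial (axiom D): no — 0 has no R-successor.
Reflexive (axiom T): no — 0 is not related to itself.
So F validates K, K4; K45 would additionally require R to be Euclidean. The strongest is K4.

K4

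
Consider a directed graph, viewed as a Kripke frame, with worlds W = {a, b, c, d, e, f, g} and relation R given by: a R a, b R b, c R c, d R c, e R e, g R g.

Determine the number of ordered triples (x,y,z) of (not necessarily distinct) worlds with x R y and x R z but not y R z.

0

R is Euclidean; there are no such tuples.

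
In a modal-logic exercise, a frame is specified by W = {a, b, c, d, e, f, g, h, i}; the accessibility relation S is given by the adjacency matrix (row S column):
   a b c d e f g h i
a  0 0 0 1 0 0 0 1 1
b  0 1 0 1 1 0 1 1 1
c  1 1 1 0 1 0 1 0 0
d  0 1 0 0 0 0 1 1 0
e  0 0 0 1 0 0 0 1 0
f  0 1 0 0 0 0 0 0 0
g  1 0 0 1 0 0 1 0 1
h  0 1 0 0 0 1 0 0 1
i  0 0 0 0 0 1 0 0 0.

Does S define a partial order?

No

Reflexive: no — a is not related to itself.
Transitive: no — a S d and d S b, but not a S b.
Antisymmetric: no — b S d and d S b with b ≠ d.
So S is not a partial order.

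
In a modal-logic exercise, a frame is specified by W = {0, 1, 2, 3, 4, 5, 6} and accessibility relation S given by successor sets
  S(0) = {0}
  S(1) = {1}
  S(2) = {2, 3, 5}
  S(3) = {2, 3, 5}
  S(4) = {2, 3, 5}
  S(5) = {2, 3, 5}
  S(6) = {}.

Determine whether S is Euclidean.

Euclidean: yes — any two successors of a common world are S-related.

Yes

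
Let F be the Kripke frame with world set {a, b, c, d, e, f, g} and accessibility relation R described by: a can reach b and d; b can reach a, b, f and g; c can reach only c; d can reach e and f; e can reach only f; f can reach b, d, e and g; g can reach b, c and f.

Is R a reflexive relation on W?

No

Reflexive: no — a is not related to itself.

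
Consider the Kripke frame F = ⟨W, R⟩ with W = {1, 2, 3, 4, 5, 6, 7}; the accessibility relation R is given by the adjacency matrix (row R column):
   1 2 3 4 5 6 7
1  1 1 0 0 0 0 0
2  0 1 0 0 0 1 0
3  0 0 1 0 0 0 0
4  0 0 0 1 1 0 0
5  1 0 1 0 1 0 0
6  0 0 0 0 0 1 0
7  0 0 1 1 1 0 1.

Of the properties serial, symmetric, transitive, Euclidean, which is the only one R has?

serial

Serial: yes — every world has a successor (e.g. 1 R 1).
Symmetric: no — 1 R 2 but not 2 R 1.
Transitive: no — 1 R 2 and 2 R 6, but not 1 R 6.
Euclidean: no — 5 R 1 and 5 R 3, but not 1 R 3.
Only serial holds.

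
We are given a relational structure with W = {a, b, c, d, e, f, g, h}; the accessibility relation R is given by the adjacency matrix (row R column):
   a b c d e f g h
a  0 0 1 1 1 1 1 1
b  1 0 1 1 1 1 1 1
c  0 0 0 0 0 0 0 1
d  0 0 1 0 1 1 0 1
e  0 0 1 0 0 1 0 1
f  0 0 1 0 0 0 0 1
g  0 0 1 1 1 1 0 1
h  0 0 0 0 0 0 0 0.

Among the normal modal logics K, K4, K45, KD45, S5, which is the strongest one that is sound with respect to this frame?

K4

Transitive (axiom 4): yes — every two-step R-path is closed by a direct edge.
Euclidean (axiom 5): no — a R c and a R d, but not c R d.
Serial (axiom D): no — h has no R-successor.
Reflexive (axiom T): no — a is not related to itself.
So F validates K, K4; K45 would additionally require R to be Euclidean. The strongest is K4.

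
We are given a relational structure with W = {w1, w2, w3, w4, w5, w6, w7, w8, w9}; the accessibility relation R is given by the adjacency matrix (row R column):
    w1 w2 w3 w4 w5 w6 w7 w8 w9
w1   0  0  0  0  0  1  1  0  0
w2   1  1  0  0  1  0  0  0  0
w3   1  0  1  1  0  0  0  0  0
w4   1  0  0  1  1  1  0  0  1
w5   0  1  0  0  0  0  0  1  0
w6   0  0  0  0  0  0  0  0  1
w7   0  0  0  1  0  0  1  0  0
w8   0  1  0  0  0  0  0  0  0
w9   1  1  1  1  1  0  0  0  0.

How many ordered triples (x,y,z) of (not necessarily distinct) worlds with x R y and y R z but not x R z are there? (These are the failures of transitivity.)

Enumerating: (w1,w6,w9), (w1,w7,w4), (w2,w1,w6), (w2,w1,w7), (w2,w5,w8), (w3,w1,w6), (w3,w1,w7), (w3,w4,w5), (w3,w4,w6), (w3,w4,w9), (w4,w1,w7), (w4,w5,w2), … and 21 more.
Total: 33.

33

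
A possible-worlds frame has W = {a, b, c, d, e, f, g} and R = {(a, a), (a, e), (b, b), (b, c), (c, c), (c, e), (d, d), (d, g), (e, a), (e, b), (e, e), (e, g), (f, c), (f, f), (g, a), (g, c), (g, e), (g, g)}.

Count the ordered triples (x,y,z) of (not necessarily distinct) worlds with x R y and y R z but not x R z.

Enumerating: (a,e,b), (a,e,g), (b,c,e), (c,e,a), (c,e,b), (c,e,g), (d,g,a), (d,g,c), (d,g,e), (e,b,c), (e,g,c), (f,c,e), (g,e,b).

13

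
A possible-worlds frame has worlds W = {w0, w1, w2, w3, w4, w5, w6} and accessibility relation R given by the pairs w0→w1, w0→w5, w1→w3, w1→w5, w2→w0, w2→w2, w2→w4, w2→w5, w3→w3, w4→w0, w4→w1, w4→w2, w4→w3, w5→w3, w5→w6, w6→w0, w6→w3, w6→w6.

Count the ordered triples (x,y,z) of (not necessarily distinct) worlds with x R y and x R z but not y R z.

Enumerating: (w0,w1,w1), (w0,w5,w1), (w0,w5,w5), (w1,w3,w5), (w1,w5,w5), (w2,w0,w0), (w2,w0,w2), (w2,w0,w4), (w2,w4,w4), (w2,w4,w5), (w2,w5,w0), (w2,w5,w2), … and 19 more.
Total: 31.

31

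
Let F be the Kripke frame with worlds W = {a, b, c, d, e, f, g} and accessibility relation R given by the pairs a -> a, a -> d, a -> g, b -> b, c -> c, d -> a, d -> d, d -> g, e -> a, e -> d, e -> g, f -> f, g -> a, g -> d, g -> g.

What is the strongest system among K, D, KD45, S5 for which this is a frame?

Serial (axiom D): yes — every world has a successor (e.g. a R a).
Euclidean (axiom 5): yes — any two successors of a common world are R-related.
Transitive (axiom 4): yes — every two-step R-path is closed by a direct edge.
Reflexive (axiom T): no — e is not related to itself.
So F validates K, D, KD45; S5 would additionally require R to be reflexive. The strongest is KD45.

KD45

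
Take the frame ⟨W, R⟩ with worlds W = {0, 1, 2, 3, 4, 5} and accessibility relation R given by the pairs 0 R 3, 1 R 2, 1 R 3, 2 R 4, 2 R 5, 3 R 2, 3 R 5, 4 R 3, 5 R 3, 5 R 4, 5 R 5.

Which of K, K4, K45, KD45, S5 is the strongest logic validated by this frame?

Transitive (axiom 4): no — 0 R 3 and 3 R 2, but not 0 R 2.
Euclidean (axiom 5): no — 1 R 2 and 1 R 3, but not 2 R 3.
Serial (axiom D): yes — every world has a successor (e.g. 0 R 3).
Reflexive (axiom T): no — 0 is not related to itself.
So F validates K; K4 would additionally require R to be transitive. The strongest is K.

K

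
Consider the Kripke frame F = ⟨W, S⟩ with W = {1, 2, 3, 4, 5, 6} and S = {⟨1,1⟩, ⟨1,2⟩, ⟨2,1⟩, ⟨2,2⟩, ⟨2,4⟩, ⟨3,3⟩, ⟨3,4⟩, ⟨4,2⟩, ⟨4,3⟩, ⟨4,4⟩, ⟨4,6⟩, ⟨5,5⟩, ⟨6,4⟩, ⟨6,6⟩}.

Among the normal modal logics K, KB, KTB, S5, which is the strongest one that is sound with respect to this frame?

Symmetric (axiom B): yes — every pair in S has its reverse in S.
Reflexive (axiom T): yes — every world is S-related to itself.
Euclidean (axiom 5): no — 2 S 1 and 2 S 4, but not 1 S 4.
So F validates K, KB, KTB; S5 would additionally require S to be Euclidean. The strongest is KTB.

KTB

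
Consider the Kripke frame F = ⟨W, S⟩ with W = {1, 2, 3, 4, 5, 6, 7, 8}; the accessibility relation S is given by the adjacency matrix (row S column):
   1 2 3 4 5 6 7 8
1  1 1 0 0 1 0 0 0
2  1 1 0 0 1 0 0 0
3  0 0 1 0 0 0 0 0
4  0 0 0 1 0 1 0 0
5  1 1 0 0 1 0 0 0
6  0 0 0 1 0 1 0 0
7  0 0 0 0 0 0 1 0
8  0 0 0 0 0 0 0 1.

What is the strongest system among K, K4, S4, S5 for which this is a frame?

Transitive (axiom 4): yes — every two-step S-path is closed by a direct edge.
Reflexive (axiom T): yes — every world is S-related to itself.
Euclidean (axiom 5): yes — any two successors of a common world are S-related.
So F validates K, K4, S4, S5. The strongest is S5.

S5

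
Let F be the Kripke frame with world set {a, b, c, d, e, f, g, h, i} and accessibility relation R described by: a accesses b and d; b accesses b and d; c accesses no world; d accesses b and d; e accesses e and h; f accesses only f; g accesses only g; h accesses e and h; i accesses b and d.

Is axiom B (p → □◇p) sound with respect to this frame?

No

The schema B characterises exactly the symmetric frames.
Symmetric: no — a R b but not b R a.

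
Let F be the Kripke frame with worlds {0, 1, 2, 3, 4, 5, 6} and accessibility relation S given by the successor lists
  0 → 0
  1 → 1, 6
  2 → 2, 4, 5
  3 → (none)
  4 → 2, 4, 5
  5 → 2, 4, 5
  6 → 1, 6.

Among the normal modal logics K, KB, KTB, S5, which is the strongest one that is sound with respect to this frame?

Symmetric (axiom B): yes — every pair in S has its reverse in S.
Reflexive (axiom T): no — 3 is not related to itself.
Euclidean (axiom 5): yes — any two successors of a common world are S-related.
So F validates K, KB; KTB would additionally require S to be reflexive. The strongest is KB.

KB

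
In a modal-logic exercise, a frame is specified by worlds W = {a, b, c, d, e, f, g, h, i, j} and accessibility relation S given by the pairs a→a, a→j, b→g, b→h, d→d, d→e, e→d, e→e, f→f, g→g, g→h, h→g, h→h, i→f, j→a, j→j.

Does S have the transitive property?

Yes

Transitive: yes — every two-step S-path is closed by a direct edge.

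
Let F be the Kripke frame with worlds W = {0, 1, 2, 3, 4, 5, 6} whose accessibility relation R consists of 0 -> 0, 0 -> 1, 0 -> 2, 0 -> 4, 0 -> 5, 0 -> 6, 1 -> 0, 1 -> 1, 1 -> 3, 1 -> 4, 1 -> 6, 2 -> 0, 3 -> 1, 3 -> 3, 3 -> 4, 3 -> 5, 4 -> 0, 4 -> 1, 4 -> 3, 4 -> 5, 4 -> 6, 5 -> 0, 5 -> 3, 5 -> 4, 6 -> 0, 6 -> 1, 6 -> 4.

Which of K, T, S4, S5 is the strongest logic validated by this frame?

K

Reflexive (axiom T): no — 2 is not related to itself.
Transitive (axiom 4): no — 0 R 1 and 1 R 3, but not 0 R 3.
Euclidean (axiom 5): no — 0 R 1 and 0 R 2, but not 1 R 2.
So F validates K; T would additionally require R to be reflexive. The strongest is K.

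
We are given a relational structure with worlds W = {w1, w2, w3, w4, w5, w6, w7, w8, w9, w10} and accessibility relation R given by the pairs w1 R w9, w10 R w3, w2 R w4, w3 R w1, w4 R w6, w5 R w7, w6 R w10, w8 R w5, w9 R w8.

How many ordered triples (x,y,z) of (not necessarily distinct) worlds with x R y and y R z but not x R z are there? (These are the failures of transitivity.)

Enumerating: (w1,w9,w8), (w10,w3,w1), (w2,w4,w6), (w3,w1,w9), (w4,w6,w10), (w6,w10,w3), (w8,w5,w7), (w9,w8,w5).

8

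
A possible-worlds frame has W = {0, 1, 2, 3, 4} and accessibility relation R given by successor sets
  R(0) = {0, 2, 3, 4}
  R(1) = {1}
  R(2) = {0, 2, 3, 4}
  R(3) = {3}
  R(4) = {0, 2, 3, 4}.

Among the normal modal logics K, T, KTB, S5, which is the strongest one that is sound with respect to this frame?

Reflexive (axiom T): yes — every world is R-related to itself.
Symmetric (axiom B): no — 0 R 3 but not 3 R 0.
Euclidean (axiom 5): no — 0 R 3 and 0 R 2, but not 3 R 2.
So F validates K, T; KTB would additionally require R to be symmetric. The strongest is T.

T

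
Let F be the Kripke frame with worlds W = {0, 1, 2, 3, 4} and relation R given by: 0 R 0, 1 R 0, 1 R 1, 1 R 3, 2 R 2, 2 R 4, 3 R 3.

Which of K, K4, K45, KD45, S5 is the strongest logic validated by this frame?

K4

Transitive (axiom 4): yes — every two-step R-path is closed by a direct edge.
Euclidean (axiom 5): no — 1 R 0 and 1 R 3, but not 0 R 3.
Serial (axiom D): no — 4 has no R-successor.
Reflexive (axiom T): no — 4 is not related to itself.
So F validates K, K4; K45 would additionally require R to be Euclidean. The strongest is K4.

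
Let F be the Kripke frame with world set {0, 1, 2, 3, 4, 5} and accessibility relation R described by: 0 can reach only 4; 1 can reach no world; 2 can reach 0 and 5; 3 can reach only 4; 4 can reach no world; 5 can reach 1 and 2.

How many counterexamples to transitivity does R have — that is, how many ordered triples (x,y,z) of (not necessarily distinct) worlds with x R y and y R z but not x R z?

5

Enumerating: (2,0,4), (2,5,1), (2,5,2), (5,2,0), (5,2,5).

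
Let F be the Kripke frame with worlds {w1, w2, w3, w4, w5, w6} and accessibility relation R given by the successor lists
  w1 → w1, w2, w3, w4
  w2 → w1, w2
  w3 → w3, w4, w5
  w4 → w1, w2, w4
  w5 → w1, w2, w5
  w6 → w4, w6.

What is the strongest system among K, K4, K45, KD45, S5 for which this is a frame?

K

Transitive (axiom 4): no — w1 R w3 and w3 R w5, but not w1 R w5.
Euclidean (axiom 5): no — w1 R w2 and w1 R w3, but not w2 R w3.
Serial (axiom D): yes — every world has a successor (e.g. w1 R w1).
Reflexive (axiom T): yes — every world is R-related to itself.
So F validates K; K4 would additionally require R to be transitive. The strongest is K.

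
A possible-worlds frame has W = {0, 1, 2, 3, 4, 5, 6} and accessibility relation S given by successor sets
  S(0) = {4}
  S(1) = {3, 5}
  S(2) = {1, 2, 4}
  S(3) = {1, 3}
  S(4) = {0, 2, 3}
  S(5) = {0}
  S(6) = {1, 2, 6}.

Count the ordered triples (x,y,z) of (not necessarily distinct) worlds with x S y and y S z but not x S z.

18

Enumerating: (0,4,0), (0,4,2), (0,4,3), (1,3,1), (1,5,0), (2,1,3), (2,1,5), (2,4,0), (2,4,3), (3,1,5), (4,0,4), (4,2,1), (4,2,4), (4,3,1), (5,0,4), (6,1,3), (6,1,5), (6,2,4).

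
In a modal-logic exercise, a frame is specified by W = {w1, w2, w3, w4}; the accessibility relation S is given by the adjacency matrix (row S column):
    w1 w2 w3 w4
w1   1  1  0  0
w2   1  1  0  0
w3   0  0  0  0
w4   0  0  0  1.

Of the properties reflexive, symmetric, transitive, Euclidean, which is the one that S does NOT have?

reflexive

Reflexive: no — w3 is not related to itself.
Symmetric: yes — every pair in S has its reverse in S.
Transitive: yes — every two-step S-path is closed by a direct edge.
Euclidean: yes — any two successors of a common world are S-related.
Only reflexive fails.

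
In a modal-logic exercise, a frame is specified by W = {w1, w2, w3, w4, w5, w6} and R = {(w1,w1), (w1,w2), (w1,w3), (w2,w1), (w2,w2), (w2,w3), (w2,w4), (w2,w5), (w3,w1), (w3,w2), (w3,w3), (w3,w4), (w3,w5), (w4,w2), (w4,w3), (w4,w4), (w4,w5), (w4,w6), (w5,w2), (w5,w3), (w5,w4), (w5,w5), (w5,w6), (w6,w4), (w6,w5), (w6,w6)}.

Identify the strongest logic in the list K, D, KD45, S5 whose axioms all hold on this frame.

Serial (axiom D): yes — every world has a successor (e.g. w1 R w1).
Euclidean (axiom 5): no — w2 R w1 and w2 R w4, but not w1 R w4.
Transitive (axiom 4): no — w1 R w2 and w2 R w4, but not w1 R w4.
Reflexive (axiom T): yes — every world is R-related to itself.
So F validates K, D; KD45 would additionally require R to be Euclidean and transitive. The strongest is D.

D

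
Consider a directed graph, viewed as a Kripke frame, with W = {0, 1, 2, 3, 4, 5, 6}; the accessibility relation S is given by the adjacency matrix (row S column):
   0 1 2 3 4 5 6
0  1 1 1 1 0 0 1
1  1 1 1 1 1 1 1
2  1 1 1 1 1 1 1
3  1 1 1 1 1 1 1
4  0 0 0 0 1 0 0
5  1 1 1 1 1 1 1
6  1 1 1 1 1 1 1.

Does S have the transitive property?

No

Transitive: no — 0 S 1 and 1 S 4, but not 0 S 4.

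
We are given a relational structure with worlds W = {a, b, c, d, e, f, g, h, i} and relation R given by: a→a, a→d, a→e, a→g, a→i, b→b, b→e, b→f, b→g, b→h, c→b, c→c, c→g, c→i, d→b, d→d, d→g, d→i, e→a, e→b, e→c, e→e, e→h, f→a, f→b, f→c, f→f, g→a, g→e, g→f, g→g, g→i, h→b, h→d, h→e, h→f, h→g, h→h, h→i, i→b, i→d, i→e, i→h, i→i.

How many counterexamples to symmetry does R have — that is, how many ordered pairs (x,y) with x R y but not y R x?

19

Enumerating: (a,d), (a,i), (b,g), (c,b), (c,g), (c,i), (d,b), (d,g), (e,c), (f,a), (f,c), (g,e), … and 7 more.
Total: 19.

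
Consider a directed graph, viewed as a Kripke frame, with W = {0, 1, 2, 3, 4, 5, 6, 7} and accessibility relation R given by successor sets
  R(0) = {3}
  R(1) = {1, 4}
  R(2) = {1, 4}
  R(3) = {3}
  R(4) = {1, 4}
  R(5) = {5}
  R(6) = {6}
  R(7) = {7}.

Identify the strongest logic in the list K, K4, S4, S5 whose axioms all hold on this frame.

K4

Transitive (axiom 4): yes — every two-step R-path is closed by a direct edge.
Reflexive (axiom T): no — 0 is not related to itself.
Euclidean (axiom 5): yes — any two successors of a common world are R-related.
So F validates K, K4; S4 would additionally require R to be reflexive. The strongest is K4.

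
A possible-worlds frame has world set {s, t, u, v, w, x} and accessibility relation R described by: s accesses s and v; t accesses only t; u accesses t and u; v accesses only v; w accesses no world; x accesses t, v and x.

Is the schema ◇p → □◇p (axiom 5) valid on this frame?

Axiom 5 corresponds to the accessibility relation being Euclidean.
Euclidean: no — x R t and x R v, but not t R v.

No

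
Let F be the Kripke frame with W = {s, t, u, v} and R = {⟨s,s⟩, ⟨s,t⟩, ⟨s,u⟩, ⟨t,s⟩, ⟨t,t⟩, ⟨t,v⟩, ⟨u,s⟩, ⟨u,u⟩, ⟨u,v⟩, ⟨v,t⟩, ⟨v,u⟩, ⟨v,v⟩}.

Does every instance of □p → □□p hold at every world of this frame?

No

By correspondence theory, 4 is valid on a frame iff R is transitive.
Transitive: no — s R t and t R v, but not s R v.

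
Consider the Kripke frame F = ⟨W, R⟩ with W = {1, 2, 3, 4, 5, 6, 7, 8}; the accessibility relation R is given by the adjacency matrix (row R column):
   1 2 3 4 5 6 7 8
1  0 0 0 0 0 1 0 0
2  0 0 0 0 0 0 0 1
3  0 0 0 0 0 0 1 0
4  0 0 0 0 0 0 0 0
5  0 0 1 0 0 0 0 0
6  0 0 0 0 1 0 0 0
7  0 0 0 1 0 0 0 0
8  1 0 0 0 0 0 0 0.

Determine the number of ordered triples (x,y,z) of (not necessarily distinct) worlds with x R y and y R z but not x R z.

Enumerating: (1,6,5), (2,8,1), (3,7,4), (5,3,7), (6,5,3), (8,1,6).

6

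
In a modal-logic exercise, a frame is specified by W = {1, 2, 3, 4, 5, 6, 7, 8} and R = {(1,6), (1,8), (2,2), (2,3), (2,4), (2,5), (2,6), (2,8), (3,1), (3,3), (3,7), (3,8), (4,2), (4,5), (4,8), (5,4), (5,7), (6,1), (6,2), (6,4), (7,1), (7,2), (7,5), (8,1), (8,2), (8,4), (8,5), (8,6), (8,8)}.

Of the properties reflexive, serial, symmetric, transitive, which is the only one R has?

serial

Reflexive: no — 1 is not related to itself.
Serial: yes — every world has a successor (e.g. 1 R 6).
Symmetric: no — 2 R 3 but not 3 R 2.
Transitive: no — 1 R 6 and 6 R 2, but not 1 R 2.
Only serial holds.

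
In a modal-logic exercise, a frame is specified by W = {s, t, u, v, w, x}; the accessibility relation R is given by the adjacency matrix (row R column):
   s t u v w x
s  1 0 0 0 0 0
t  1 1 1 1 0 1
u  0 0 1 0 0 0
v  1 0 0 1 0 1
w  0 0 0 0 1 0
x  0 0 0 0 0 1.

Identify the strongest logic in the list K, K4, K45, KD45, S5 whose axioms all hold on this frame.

K4

Transitive (axiom 4): yes — every two-step R-path is closed by a direct edge.
Euclidean (axiom 5): no — t R s and t R u, but not s R u.
Serial (axiom D): yes — every world has a successor (e.g. s R s).
Reflexive (axiom T): yes — every world is R-related to itself.
So F validates K, K4; K45 would additionally require R to be Euclidean. The strongest is K4.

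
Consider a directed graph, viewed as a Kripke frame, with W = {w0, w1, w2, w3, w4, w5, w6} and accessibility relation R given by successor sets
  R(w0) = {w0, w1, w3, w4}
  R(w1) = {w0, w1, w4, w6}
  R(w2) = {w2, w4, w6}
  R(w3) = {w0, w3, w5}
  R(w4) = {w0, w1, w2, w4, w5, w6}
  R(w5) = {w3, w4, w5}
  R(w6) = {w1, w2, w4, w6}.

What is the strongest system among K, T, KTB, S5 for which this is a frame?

KTB

Reflexive (axiom T): yes — every world is R-related to itself.
Symmetric (axiom B): yes — every pair in R has its reverse in R.
Euclidean (axiom 5): no — w0 R w1 and w0 R w3, but not w1 R w3.
So F validates K, T, KTB; S5 would additionally require R to be Euclidean. The strongest is KTB.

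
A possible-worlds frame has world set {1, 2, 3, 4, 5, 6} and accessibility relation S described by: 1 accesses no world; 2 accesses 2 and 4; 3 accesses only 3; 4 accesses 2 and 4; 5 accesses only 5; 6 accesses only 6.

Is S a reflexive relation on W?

No

Reflexive: no — 1 is not related to itself.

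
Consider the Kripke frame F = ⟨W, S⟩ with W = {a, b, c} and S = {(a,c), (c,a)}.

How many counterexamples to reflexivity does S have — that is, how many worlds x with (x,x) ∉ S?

3

Enumerating: a, b, c.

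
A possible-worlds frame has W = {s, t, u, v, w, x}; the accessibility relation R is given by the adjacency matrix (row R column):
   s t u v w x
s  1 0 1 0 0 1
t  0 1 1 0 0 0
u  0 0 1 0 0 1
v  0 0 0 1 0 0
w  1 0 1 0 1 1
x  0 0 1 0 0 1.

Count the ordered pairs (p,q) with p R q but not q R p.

6

Enumerating: (s,u), (s,x), (t,u), (w,s), (w,u), (w,x).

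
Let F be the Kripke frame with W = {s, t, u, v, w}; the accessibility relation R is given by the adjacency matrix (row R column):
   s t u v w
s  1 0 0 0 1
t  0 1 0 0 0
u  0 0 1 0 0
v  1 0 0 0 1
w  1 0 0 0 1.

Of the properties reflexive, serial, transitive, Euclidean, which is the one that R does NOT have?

reflexive

Reflexive: no — v is not related to itself.
Serial: yes — every world has a successor (e.g. s R s).
Transitive: yes — every two-step R-path is closed by a direct edge.
Euclidean: yes — any two successors of a common world are R-related.
Only reflexive fails.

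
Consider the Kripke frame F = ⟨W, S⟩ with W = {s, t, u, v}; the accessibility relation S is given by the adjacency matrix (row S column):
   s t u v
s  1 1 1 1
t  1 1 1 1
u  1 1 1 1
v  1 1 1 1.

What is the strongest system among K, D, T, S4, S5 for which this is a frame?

S5

Serial (axiom D): yes — every world has a successor (e.g. s S s).
Reflexive (axiom T): yes — every world is S-related to itself.
Transitive (axiom 4): yes — every two-step S-path is closed by a direct edge.
Euclidean (axiom 5): yes — any two successors of a common world are S-related.
So F validates K, D, T, S4, S5. The strongest is S5.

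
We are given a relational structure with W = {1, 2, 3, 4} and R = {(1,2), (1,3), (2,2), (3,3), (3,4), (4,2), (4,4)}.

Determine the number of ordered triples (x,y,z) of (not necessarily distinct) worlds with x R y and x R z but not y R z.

4

Enumerating: (1,2,3), (1,3,2), (3,4,3), (4,2,4).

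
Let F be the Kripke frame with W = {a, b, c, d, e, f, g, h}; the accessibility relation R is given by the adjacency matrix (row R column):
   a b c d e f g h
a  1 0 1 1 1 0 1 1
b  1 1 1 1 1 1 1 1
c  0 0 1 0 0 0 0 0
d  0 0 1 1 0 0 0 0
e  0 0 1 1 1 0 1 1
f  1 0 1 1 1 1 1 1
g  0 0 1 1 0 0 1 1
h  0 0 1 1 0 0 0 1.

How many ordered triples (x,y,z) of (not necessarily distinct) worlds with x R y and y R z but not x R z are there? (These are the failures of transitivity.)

R is transitive; there are no such tuples.

0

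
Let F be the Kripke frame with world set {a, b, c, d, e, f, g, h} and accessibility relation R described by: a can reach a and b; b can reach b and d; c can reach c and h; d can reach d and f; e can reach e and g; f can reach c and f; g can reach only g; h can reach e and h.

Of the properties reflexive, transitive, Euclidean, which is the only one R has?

reflexive

Reflexive: yes — every world is R-related to itself.
Transitive: no — a R b and b R d, but not a R d.
Euclidean: no — a R b and a R a, but not b R a.
Only reflexive holds.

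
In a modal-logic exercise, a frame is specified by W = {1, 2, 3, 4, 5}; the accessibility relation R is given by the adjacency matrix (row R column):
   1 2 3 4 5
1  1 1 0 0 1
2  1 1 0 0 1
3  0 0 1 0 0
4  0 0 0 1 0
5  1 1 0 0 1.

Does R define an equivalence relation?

Reflexive: yes — every world is R-related to itself.
Symmetric: yes — every pair in R has its reverse in R.
Transitive: yes — every two-step R-path is closed by a direct edge.
So R is an equivalence relation.

Yes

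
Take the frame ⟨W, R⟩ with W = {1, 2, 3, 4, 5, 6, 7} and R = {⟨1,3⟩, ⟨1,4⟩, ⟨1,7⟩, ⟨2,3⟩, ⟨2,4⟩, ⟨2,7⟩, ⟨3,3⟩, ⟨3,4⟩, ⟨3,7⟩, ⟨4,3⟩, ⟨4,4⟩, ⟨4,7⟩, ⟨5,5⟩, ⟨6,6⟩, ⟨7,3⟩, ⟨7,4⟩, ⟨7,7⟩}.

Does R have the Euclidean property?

Yes

Euclidean: yes — any two successors of a common world are R-related.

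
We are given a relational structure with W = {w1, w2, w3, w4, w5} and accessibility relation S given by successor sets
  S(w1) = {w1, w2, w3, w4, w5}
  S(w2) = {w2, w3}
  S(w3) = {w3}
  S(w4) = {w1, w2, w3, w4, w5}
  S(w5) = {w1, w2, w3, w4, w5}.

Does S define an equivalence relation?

No

Reflexive: yes — every world is S-related to itself.
Symmetric: no — w1 S w2 but not w2 S w1.
Transitive: yes — every two-step S-path is closed by a direct edge.
So S is not an equivalence relation.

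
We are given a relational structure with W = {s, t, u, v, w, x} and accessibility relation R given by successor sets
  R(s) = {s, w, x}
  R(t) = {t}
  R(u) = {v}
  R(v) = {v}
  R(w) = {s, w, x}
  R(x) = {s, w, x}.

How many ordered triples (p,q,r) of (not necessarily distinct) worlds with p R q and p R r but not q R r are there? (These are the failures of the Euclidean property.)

0

R is Euclidean; there are no such tuples.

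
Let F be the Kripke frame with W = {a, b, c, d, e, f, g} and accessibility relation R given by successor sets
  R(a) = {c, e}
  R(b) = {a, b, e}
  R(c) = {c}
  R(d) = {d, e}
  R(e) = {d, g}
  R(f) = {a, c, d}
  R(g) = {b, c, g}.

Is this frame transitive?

Transitive: no — a R e and e R d, but not a R d.

No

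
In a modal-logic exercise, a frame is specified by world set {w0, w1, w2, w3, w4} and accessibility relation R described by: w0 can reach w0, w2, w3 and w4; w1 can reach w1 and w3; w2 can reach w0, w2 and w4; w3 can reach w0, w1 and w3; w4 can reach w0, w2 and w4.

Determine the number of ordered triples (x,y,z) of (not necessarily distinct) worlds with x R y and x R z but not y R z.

6

Enumerating: (w0,w2,w3), (w0,w3,w2), (w0,w3,w4), (w0,w4,w3), (w3,w0,w1), (w3,w1,w0).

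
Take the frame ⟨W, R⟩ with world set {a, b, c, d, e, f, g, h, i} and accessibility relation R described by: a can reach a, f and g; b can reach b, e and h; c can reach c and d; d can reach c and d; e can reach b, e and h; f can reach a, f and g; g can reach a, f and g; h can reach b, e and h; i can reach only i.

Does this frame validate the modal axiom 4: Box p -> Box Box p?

Yes

By correspondence theory, 4 is valid on a frame iff R is transitive.
Transitive: yes — every two-step R-path is closed by a direct edge.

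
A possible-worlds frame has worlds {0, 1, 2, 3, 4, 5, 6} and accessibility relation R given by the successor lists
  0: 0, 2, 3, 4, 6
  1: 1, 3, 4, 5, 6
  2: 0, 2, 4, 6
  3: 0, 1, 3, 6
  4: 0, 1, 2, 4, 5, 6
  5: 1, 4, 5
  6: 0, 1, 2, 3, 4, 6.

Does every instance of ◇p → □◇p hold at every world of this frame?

By correspondence theory, 5 is valid on a frame iff R is Euclidean.
Euclidean: no — 0 R 2 and 0 R 3, but not 2 R 3.

No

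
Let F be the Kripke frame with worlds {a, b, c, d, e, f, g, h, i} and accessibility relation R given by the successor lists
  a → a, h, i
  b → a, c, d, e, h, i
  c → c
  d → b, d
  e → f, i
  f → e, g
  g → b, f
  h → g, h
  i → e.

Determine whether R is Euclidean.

Euclidean: no — a R h and a R i, but not h R i.

No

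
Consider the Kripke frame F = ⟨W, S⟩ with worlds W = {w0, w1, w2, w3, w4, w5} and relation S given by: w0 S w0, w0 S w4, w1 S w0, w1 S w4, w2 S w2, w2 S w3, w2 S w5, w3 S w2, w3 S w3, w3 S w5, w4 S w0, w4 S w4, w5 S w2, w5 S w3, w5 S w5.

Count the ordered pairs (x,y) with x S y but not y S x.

Enumerating: (w1,w0), (w1,w4).

2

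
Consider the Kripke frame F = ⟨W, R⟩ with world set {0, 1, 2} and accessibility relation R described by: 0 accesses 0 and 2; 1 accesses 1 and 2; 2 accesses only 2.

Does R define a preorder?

Reflexive: yes — every world is R-related to itself.
Transitive: yes — every two-step R-path is closed by a direct edge.
So R is a preorder.

Yes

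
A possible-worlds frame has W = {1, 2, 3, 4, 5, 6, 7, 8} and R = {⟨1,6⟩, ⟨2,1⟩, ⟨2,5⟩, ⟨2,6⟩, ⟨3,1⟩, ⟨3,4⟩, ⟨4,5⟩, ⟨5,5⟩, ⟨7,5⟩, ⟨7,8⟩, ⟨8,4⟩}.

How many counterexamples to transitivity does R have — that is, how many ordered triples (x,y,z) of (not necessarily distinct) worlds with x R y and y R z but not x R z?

Enumerating: (3,1,6), (3,4,5), (7,8,4), (8,4,5).

4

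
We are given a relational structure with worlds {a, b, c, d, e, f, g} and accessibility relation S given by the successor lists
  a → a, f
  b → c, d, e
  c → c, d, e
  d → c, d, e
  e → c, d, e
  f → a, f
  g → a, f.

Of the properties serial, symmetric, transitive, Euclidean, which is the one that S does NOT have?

Serial: yes — every world has a successor (e.g. a S a).
Symmetric: no — b S c but not c S b.
Transitive: yes — every two-step S-path is closed by a direct edge.
Euclidean: yes — any two successors of a common world are S-related.
Only symmetric fails.

symmetric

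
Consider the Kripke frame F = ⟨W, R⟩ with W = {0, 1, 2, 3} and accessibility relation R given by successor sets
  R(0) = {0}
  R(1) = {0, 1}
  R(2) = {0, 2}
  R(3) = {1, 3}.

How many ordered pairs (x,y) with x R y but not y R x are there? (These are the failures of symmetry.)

3

Enumerating: (1,0), (2,0), (3,1).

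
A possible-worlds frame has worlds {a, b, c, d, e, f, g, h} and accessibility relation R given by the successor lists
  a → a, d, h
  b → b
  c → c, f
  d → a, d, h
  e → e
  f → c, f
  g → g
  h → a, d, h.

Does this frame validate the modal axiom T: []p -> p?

By correspondence theory, T is valid on a frame iff R is reflexive.
Reflexive: yes — every world is R-related to itself.

Yes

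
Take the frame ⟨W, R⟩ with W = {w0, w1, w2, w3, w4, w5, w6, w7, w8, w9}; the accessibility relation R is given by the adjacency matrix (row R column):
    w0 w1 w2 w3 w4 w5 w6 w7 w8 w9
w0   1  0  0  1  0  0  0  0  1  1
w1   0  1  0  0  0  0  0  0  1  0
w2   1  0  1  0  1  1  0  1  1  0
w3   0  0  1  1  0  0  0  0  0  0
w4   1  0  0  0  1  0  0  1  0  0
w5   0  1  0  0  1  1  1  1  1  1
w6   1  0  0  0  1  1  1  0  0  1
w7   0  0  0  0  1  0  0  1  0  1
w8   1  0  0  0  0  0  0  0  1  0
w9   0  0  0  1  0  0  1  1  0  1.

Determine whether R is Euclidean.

Euclidean: no — w0 R w3 and w0 R w8, but not w3 R w8.

No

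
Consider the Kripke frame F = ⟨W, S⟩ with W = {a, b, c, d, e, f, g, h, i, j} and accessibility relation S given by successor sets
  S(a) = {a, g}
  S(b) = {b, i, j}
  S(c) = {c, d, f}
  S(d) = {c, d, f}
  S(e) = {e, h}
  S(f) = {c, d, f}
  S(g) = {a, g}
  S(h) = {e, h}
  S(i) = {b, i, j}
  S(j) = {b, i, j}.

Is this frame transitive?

Transitive: yes — every two-step S-path is closed by a direct edge.

Yes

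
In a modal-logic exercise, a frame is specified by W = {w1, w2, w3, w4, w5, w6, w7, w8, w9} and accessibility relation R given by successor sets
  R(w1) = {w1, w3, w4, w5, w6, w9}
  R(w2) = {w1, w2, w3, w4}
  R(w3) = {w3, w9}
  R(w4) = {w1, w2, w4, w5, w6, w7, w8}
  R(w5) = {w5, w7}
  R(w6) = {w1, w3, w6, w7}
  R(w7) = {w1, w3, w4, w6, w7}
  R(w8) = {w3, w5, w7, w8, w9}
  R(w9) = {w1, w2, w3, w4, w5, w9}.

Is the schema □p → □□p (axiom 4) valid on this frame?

Axiom 4 corresponds to the accessibility relation being transitive.
Transitive: no — w1 R w4 and w4 R w2, but not w1 R w2.

No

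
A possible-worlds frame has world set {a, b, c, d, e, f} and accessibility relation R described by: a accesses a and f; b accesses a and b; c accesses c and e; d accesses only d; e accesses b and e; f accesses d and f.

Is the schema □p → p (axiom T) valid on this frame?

Axiom T corresponds to the accessibility relation being reflexive.
Reflexive: yes — every world is R-related to itself.

Yes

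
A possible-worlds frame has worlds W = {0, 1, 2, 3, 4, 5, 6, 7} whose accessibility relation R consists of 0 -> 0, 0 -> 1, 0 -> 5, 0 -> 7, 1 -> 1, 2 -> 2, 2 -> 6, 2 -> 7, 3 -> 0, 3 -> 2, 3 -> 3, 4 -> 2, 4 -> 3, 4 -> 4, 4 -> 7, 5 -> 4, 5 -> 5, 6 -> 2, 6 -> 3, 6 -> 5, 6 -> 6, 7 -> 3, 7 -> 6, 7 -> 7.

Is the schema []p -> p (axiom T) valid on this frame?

By correspondence theory, T is valid on a frame iff R is reflexive.
Reflexive: yes — every world is R-related to itself.

Yes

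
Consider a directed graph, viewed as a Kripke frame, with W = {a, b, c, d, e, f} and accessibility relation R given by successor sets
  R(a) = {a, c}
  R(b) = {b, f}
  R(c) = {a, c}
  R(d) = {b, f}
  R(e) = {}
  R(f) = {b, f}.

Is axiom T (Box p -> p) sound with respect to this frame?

The schema T characterises exactly the reflexive frames.
Reflexive: no — d is not related to itself.

No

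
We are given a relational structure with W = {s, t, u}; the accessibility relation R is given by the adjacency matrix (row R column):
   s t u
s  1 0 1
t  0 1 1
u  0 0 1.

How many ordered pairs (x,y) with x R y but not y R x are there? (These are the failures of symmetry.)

Enumerating: (s,u), (t,u).

2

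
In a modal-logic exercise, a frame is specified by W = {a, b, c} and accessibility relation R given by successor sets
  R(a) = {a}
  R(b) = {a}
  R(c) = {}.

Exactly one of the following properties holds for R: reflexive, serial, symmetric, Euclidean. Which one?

Euclidean

Reflexive: no — b is not related to itself.
Serial: no — c has no R-successor.
Symmetric: no — b R a but not a R b.
Euclidean: yes — any two successors of a common world are R-related.
Only Euclidean holds.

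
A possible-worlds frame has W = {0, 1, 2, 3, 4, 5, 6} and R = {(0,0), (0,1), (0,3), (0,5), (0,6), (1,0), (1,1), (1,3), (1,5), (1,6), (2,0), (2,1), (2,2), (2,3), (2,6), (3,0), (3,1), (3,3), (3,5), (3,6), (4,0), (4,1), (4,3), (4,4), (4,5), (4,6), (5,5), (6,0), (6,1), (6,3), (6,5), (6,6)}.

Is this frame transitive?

Transitive: no — 2 R 0 and 0 R 5, but not 2 R 5.

No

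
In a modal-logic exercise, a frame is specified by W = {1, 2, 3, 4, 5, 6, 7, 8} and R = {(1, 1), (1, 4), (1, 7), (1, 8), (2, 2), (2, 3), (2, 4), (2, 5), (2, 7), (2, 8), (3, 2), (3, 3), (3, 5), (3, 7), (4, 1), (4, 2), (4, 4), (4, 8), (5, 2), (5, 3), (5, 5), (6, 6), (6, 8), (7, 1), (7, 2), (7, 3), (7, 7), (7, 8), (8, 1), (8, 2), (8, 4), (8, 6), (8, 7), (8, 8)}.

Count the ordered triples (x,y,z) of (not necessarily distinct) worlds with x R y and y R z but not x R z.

Enumerating: (1,4,2), (1,7,2), (1,7,3), (1,8,2), (1,8,6), (2,4,1), (2,7,1), (2,8,1), (2,8,6), (3,2,4), (3,2,8), (3,7,1), … and 24 more.
Total: 36.

36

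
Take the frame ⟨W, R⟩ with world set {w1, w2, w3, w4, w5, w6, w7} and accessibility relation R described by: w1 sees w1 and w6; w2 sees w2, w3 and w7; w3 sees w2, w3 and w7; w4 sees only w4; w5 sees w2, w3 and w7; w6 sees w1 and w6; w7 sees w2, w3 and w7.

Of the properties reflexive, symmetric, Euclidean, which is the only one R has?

Reflexive: no — w5 is not related to itself.
Symmetric: no — w5 R w2 but not w2 R w5.
Euclidean: yes — any two successors of a common world are R-related.
Only Euclidean holds.

Euclidean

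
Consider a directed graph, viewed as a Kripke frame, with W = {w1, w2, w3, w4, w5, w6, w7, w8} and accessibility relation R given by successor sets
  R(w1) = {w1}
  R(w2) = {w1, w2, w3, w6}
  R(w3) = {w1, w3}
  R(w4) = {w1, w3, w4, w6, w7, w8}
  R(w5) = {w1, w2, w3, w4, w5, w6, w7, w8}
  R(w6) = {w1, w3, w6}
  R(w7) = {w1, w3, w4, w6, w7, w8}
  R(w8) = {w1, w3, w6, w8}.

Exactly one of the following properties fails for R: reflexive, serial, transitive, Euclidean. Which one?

Reflexive: yes — every world is R-related to itself.
Serial: yes — every world has a successor (e.g. w1 R w1).
Transitive: yes — every two-step R-path is closed by a direct edge.
Euclidean: no — w2 R w1 and w2 R w3, but not w1 R w3.
Only Euclidean fails.

Euclidean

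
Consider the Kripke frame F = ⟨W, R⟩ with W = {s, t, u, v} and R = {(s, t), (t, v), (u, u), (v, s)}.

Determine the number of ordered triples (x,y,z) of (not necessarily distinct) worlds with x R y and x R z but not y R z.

3

Enumerating: (s,t,t), (t,v,v), (v,s,s).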